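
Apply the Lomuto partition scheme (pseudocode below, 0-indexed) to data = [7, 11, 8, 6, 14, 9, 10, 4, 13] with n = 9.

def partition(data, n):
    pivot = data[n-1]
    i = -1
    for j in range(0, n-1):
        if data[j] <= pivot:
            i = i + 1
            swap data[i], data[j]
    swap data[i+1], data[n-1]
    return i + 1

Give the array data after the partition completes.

pivot=13, i=-1
j=0: 7≤13, i=0, swap(0,0) ⇒ [7, 11, 8, 6, 14, 9, 10, 4, 13]
j=1: 11≤13, i=1, swap(1,1) ⇒ [7, 11, 8, 6, 14, 9, 10, 4, 13]
j=2: 8≤13, i=2, swap(2,2) ⇒ [7, 11, 8, 6, 14, 9, 10, 4, 13]
j=3: 6≤13, i=3, swap(3,3) ⇒ [7, 11, 8, 6, 14, 9, 10, 4, 13]
j=4: 14>13, skip
j=5: 9≤13, i=4, swap(4,5) ⇒ [7, 11, 8, 6, 9, 14, 10, 4, 13]
j=6: 10≤13, i=5, swap(5,6) ⇒ [7, 11, 8, 6, 9, 10, 14, 4, 13]
j=7: 4≤13, i=6, swap(6,7) ⇒ [7, 11, 8, 6, 9, 10, 4, 14, 13]
swap(7,8) ⇒ [7, 11, 8, 6, 9, 10, 4, 13, 14]; return 7

[7, 11, 8, 6, 9, 10, 4, 13, 14]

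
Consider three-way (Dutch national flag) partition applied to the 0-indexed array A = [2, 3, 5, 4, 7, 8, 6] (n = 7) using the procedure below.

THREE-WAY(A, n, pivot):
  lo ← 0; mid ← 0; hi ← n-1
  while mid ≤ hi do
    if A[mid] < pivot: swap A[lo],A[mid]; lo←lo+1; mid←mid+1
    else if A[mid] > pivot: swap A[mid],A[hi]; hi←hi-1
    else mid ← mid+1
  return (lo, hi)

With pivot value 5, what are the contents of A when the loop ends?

lo=0 mid=0 hi=6
2<5: swap(0,0), lo=1 mid=1 ⇒ [2, 3, 5, 4, 7, 8, 6]
3<5: swap(1,1), lo=2 mid=2 ⇒ [2, 3, 5, 4, 7, 8, 6]
5=5: mid=3
4<5: swap(2,3), lo=3 mid=4 ⇒ [2, 3, 4, 5, 7, 8, 6]
7>5: swap(4,6), hi=5 ⇒ [2, 3, 4, 5, 6, 8, 7]
6>5: swap(4,5), hi=4 ⇒ [2, 3, 4, 5, 8, 6, 7]
8>5: swap(4,4), hi=3 ⇒ [2, 3, 4, 5, 8, 6, 7]
done. lo=3 hi=3; A=[2, 3, 4, 5, 8, 6, 7]

[2, 3, 4, 5, 8, 6, 7]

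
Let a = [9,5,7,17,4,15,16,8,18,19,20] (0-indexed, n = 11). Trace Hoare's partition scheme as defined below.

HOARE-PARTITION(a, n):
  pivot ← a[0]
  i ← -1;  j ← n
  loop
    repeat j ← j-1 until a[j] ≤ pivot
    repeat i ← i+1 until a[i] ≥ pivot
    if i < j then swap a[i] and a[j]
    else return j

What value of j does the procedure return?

3

pivot = a[0] = 9; i = -1, j = 11
j→7 (a[7]=8≤9), i→0 (a[0]=9≥9); i<j, swap → [8,5,7,17,4,15,16,9,18,19,20]
j→4 (a[4]=4≤9), i→3 (a[3]=17≥9); i<j, swap → [8,5,7,4,17,15,16,9,18,19,20]
j→3, i→4; i≥j, return j=3. a = [8,5,7,4,17,15,16,9,18,19,20]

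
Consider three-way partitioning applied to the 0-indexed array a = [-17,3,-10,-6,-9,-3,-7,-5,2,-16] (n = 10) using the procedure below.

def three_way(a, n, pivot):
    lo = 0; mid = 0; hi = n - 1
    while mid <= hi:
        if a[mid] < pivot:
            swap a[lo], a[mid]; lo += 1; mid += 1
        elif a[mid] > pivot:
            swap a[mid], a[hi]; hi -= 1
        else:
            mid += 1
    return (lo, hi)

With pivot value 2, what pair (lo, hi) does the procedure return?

(8, 8)

lo=0 mid=0 hi=9
-17<2: swap(0,0), lo=1 mid=1 ⇒ [-17,3,-10,-6,-9,-3,-7,-5,2,-16]
3>2: swap(1,9), hi=8 ⇒ [-17,-16,-10,-6,-9,-3,-7,-5,2,3]
-16<2: swap(1,1), lo=2 mid=2 ⇒ [-17,-16,-10,-6,-9,-3,-7,-5,2,3]
-10<2: swap(2,2), lo=3 mid=3 ⇒ [-17,-16,-10,-6,-9,-3,-7,-5,2,3]
-6<2: swap(3,3), lo=4 mid=4 ⇒ [-17,-16,-10,-6,-9,-3,-7,-5,2,3]
-9<2: swap(4,4), lo=5 mid=5 ⇒ [-17,-16,-10,-6,-9,-3,-7,-5,2,3]
-3<2: swap(5,5), lo=6 mid=6 ⇒ [-17,-16,-10,-6,-9,-3,-7,-5,2,3]
-7<2: swap(6,6), lo=7 mid=7 ⇒ [-17,-16,-10,-6,-9,-3,-7,-5,2,3]
-5<2: swap(7,7), lo=8 mid=8 ⇒ [-17,-16,-10,-6,-9,-3,-7,-5,2,3]
2=2: mid=9
done. lo=8 hi=8; a=[-17,-16,-10,-6,-9,-3,-7,-5,2,3]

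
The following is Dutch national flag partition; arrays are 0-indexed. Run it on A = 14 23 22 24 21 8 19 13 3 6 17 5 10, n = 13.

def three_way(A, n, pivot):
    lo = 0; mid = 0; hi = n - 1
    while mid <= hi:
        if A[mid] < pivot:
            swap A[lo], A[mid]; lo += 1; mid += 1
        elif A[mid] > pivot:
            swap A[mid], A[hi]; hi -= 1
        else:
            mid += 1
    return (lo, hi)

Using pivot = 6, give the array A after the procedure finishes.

pivot = 6; lo=0, mid=0, hi=12
A[mid]=14>6: swap A[0],A[12]; hi=11 → 10 23 22 24 21 8 19 13 3 6 17 5 14
A[mid]=10>6: swap A[0],A[11]; hi=10 → 5 23 22 24 21 8 19 13 3 6 17 10 14
A[mid]=5<6: swap A[0],A[0]; lo=1,mid=1 → 5 23 22 24 21 8 19 13 3 6 17 10 14
A[mid]=23>6: swap A[1],A[10]; hi=9 → 5 17 22 24 21 8 19 13 3 6 23 10 14
A[mid]=17>6: swap A[1],A[9]; hi=8 → 5 6 22 24 21 8 19 13 3 17 23 10 14
A[mid]=6=6: mid=2
A[mid]=22>6: swap A[2],A[8]; hi=7 → 5 6 3 24 21 8 19 13 22 17 23 10 14
A[mid]=3<6: swap A[1],A[2]; lo=2,mid=3 → 5 3 6 24 21 8 19 13 22 17 23 10 14
A[mid]=24>6: swap A[3],A[7]; hi=6 → 5 3 6 13 21 8 19 24 22 17 23 10 14
A[mid]=13>6: swap A[3],A[6]; hi=5 → 5 3 6 19 21 8 13 24 22 17 23 10 14
A[mid]=19>6: swap A[3],A[5]; hi=4 → 5 3 6 8 21 19 13 24 22 17 23 10 14
A[mid]=8>6: swap A[3],A[4]; hi=3 → 5 3 6 21 8 19 13 24 22 17 23 10 14
A[mid]=21>6: swap A[3],A[3]; hi=2 → 5 3 6 21 8 19 13 24 22 17 23 10 14
end: lo=2, hi=2; A = 5 3 6 21 8 19 13 24 22 17 23 10 14

5 3 6 21 8 19 13 24 22 17 23 10 14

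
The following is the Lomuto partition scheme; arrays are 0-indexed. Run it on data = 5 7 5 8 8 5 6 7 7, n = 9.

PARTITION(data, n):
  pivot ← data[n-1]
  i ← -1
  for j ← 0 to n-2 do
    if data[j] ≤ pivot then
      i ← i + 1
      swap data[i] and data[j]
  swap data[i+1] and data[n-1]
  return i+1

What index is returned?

6

pivot = data[8] = 7; i = -1
j=0: data[0]=5 ≤ 7 → i=0, swap data[0],data[0] (no change) → 5 7 5 8 8 5 6 7 7
j=1: data[1]=7 ≤ 7 → i=1, swap data[1],data[1] (no change) → 5 7 5 8 8 5 6 7 7
j=2: data[2]=5 ≤ 7 → i=2, swap data[2],data[2] (no change) → 5 7 5 8 8 5 6 7 7
j=3: data[3]=8 > 7 → no swap
j=4: data[4]=8 > 7 → no swap
j=5: data[5]=5 ≤ 7 → i=3, swap data[3],data[5] → 5 7 5 5 8 8 6 7 7
j=6: data[6]=6 ≤ 7 → i=4, swap data[4],data[6] → 5 7 5 5 6 8 8 7 7
j=7: data[7]=7 ≤ 7 → i=5, swap data[5],data[7] → 5 7 5 5 6 7 8 8 7
final swap data[6],data[8] → 5 7 5 5 6 7 7 8 8; return 6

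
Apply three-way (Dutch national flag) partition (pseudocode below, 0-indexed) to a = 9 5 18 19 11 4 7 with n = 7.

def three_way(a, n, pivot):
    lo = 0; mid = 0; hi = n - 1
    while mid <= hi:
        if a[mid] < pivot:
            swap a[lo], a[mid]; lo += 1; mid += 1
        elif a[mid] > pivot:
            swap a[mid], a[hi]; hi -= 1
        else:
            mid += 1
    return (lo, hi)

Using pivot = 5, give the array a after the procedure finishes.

4 5 19 11 18 7 9

pivot = 5; lo=0, mid=0, hi=6
a[mid]=9>5: swap a[0],a[6]; hi=5 → 7 5 18 19 11 4 9
a[mid]=7>5: swap a[0],a[5]; hi=4 → 4 5 18 19 11 7 9
a[mid]=4<5: swap a[0],a[0]; lo=1,mid=1 → 4 5 18 19 11 7 9
a[mid]=5=5: mid=2
a[mid]=18>5: swap a[2],a[4]; hi=3 → 4 5 11 19 18 7 9
a[mid]=11>5: swap a[2],a[3]; hi=2 → 4 5 19 11 18 7 9
a[mid]=19>5: swap a[2],a[2]; hi=1 → 4 5 19 11 18 7 9
end: lo=1, hi=1; a = 4 5 19 11 18 7 9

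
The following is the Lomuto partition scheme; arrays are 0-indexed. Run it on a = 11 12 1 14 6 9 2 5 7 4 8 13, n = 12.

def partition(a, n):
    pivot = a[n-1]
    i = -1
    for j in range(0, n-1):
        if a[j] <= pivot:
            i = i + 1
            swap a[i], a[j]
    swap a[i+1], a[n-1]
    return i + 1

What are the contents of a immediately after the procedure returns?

11 12 1 6 9 2 5 7 4 8 13 14

pivot = a[11] = 13; i = -1
j=0: a[0]=11 ≤ 13 → i=0, swap a[0],a[0] (no change) → 11 12 1 14 6 9 2 5 7 4 8 13
j=1: a[1]=12 ≤ 13 → i=1, swap a[1],a[1] (no change) → 11 12 1 14 6 9 2 5 7 4 8 13
j=2: a[2]=1 ≤ 13 → i=2, swap a[2],a[2] (no change) → 11 12 1 14 6 9 2 5 7 4 8 13
j=3: a[3]=14 > 13 → no swap
j=4: a[4]=6 ≤ 13 → i=3, swap a[3],a[4] → 11 12 1 6 14 9 2 5 7 4 8 13
j=5: a[5]=9 ≤ 13 → i=4, swap a[4],a[5] → 11 12 1 6 9 14 2 5 7 4 8 13
j=6: a[6]=2 ≤ 13 → i=5, swap a[5],a[6] → 11 12 1 6 9 2 14 5 7 4 8 13
j=7: a[7]=5 ≤ 13 → i=6, swap a[6],a[7] → 11 12 1 6 9 2 5 14 7 4 8 13
j=8: a[8]=7 ≤ 13 → i=7, swap a[7],a[8] → 11 12 1 6 9 2 5 7 14 4 8 13
j=9: a[9]=4 ≤ 13 → i=8, swap a[8],a[9] → 11 12 1 6 9 2 5 7 4 14 8 13
j=10: a[10]=8 ≤ 13 → i=9, swap a[9],a[10] → 11 12 1 6 9 2 5 7 4 8 14 13
final swap a[10],a[11] → 11 12 1 6 9 2 5 7 4 8 13 14; return 10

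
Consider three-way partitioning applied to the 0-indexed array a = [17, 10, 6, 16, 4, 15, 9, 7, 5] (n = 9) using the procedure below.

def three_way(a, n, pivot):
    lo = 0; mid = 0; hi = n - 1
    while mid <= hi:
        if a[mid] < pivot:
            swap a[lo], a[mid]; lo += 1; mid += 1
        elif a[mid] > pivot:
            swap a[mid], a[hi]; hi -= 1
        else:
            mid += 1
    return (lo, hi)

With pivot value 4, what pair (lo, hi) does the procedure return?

lo=0 mid=0 hi=8
17>4: swap(0,8), hi=7 ⇒ [5, 10, 6, 16, 4, 15, 9, 7, 17]
5>4: swap(0,7), hi=6 ⇒ [7, 10, 6, 16, 4, 15, 9, 5, 17]
7>4: swap(0,6), hi=5 ⇒ [9, 10, 6, 16, 4, 15, 7, 5, 17]
9>4: swap(0,5), hi=4 ⇒ [15, 10, 6, 16, 4, 9, 7, 5, 17]
15>4: swap(0,4), hi=3 ⇒ [4, 10, 6, 16, 15, 9, 7, 5, 17]
4=4: mid=1
10>4: swap(1,3), hi=2 ⇒ [4, 16, 6, 10, 15, 9, 7, 5, 17]
16>4: swap(1,2), hi=1 ⇒ [4, 6, 16, 10, 15, 9, 7, 5, 17]
6>4: swap(1,1), hi=0 ⇒ [4, 6, 16, 10, 15, 9, 7, 5, 17]
done. lo=0 hi=0; a=[4, 6, 16, 10, 15, 9, 7, 5, 17]

(0, 0)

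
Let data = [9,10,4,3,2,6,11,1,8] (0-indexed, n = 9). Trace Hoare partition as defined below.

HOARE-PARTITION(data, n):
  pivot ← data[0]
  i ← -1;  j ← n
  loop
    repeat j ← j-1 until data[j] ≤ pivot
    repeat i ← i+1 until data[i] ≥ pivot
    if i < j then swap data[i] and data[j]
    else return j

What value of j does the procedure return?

5

pivot=9
j stops at 8 (8), i stops at 0 (9); swap ⇒ [8,10,4,3,2,6,11,1,9]
j stops at 7 (1), i stops at 1 (10); swap ⇒ [8,1,4,3,2,6,11,10,9]
j stops at 5, i stops at 6; i≥j ⇒ return 5. data=[8,1,4,3,2,6,11,10,9]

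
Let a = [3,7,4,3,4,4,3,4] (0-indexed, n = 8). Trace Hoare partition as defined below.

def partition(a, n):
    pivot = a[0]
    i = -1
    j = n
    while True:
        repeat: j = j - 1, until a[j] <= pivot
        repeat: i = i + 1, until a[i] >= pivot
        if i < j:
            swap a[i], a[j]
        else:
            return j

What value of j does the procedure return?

pivot = a[0] = 3; i = -1, j = 8
j→6 (a[6]=3≤3), i→0 (a[0]=3≥3); i<j, swap → [3,7,4,3,4,4,3,4]
j→3 (a[3]=3≤3), i→1 (a[1]=7≥3); i<j, swap → [3,3,4,7,4,4,3,4]
j→1, i→2; i≥j, return j=1. a = [3,3,4,7,4,4,3,4]

1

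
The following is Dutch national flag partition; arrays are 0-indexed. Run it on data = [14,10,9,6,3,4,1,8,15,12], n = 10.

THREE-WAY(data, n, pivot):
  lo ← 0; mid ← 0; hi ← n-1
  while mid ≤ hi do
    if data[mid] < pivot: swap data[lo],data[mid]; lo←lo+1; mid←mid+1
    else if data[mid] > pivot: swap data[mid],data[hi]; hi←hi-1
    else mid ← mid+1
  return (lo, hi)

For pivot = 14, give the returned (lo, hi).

pivot = 14; lo=0, mid=0, hi=9
data[mid]=14=14: mid=1
data[mid]=10<14: swap data[0],data[1]; lo=1,mid=2 → [10,14,9,6,3,4,1,8,15,12]
data[mid]=9<14: swap data[1],data[2]; lo=2,mid=3 → [10,9,14,6,3,4,1,8,15,12]
data[mid]=6<14: swap data[2],data[3]; lo=3,mid=4 → [10,9,6,14,3,4,1,8,15,12]
data[mid]=3<14: swap data[3],data[4]; lo=4,mid=5 → [10,9,6,3,14,4,1,8,15,12]
data[mid]=4<14: swap data[4],data[5]; lo=5,mid=6 → [10,9,6,3,4,14,1,8,15,12]
data[mid]=1<14: swap data[5],data[6]; lo=6,mid=7 → [10,9,6,3,4,1,14,8,15,12]
data[mid]=8<14: swap data[6],data[7]; lo=7,mid=8 → [10,9,6,3,4,1,8,14,15,12]
data[mid]=15>14: swap data[8],data[9]; hi=8 → [10,9,6,3,4,1,8,14,12,15]
data[mid]=12<14: swap data[7],data[8]; lo=8,mid=9 → [10,9,6,3,4,1,8,12,14,15]
end: lo=8, hi=8; data = [10,9,6,3,4,1,8,12,14,15]

(8, 8)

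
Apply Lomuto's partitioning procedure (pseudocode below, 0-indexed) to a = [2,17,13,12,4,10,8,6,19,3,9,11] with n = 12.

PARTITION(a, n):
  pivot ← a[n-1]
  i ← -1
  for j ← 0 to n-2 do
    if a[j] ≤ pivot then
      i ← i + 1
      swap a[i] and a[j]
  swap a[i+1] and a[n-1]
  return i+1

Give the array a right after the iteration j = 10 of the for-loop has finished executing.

pivot = a[11] = 11; i = -1
j=0: a[0]=2 ≤ 11 → i=0, swap a[0],a[0] (no change) → [2,17,13,12,4,10,8,6,19,3,9,11]
j=1: a[1]=17 > 11 → no swap
j=2: a[2]=13 > 11 → no swap
j=3: a[3]=12 > 11 → no swap
j=4: a[4]=4 ≤ 11 → i=1, swap a[1],a[4] → [2,4,13,12,17,10,8,6,19,3,9,11]
j=5: a[5]=10 ≤ 11 → i=2, swap a[2],a[5] → [2,4,10,12,17,13,8,6,19,3,9,11]
j=6: a[6]=8 ≤ 11 → i=3, swap a[3],a[6] → [2,4,10,8,17,13,12,6,19,3,9,11]
j=7: a[7]=6 ≤ 11 → i=4, swap a[4],a[7] → [2,4,10,8,6,13,12,17,19,3,9,11]
j=8: a[8]=19 > 11 → no swap
j=9: a[9]=3 ≤ 11 → i=5, swap a[5],a[9] → [2,4,10,8,6,3,12,17,19,13,9,11]
j=10: a[10]=9 ≤ 11 → i=6, swap a[6],a[10] → [2,4,10,8,6,3,9,17,19,13,12,11]
(after j=10) a = [2,4,10,8,6,3,9,17,19,13,12,11]

[2,4,10,8,6,3,9,17,19,13,12,11]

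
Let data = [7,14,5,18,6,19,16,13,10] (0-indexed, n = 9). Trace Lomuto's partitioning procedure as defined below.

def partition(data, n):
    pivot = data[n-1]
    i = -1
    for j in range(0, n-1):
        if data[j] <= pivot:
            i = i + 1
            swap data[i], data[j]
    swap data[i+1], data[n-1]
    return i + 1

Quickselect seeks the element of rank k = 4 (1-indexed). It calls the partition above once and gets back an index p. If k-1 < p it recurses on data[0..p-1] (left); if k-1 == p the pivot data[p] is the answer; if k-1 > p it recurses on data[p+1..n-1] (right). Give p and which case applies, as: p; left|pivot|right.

pivot = data[8] = 10; i = -1
j=0: data[0]=7 ≤ 10 → i=0, swap data[0],data[0] (no change) → [7,14,5,18,6,19,16,13,10]
j=1: data[1]=14 > 10 → no swap
j=2: data[2]=5 ≤ 10 → i=1, swap data[1],data[2] → [7,5,14,18,6,19,16,13,10]
j=3: data[3]=18 > 10 → no swap
j=4: data[4]=6 ≤ 10 → i=2, swap data[2],data[4] → [7,5,6,18,14,19,16,13,10]
j=5: data[5]=19 > 10 → no swap
j=6: data[6]=16 > 10 → no swap
j=7: data[7]=13 > 10 → no swap
final swap data[3],data[8] → [7,5,6,10,14,19,16,13,18]; return 3
p = 3; k-1 = 3 == 3 ⇒ pivot

3; pivot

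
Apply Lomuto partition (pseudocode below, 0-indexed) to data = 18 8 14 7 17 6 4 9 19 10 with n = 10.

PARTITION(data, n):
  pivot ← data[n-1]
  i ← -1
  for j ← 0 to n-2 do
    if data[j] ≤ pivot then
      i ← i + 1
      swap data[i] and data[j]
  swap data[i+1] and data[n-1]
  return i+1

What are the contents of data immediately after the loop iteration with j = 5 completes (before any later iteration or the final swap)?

pivot=10, i=-1
j=0: 18>10, skip
j=1: 8≤10, i=0, swap(0,1) ⇒ 8 18 14 7 17 6 4 9 19 10
j=2: 14>10, skip
j=3: 7≤10, i=1, swap(1,3) ⇒ 8 7 14 18 17 6 4 9 19 10
j=4: 17>10, skip
j=5: 6≤10, i=2, swap(2,5) ⇒ 8 7 6 18 17 14 4 9 19 10
(after j=5) data = 8 7 6 18 17 14 4 9 19 10

8 7 6 18 17 14 4 9 19 10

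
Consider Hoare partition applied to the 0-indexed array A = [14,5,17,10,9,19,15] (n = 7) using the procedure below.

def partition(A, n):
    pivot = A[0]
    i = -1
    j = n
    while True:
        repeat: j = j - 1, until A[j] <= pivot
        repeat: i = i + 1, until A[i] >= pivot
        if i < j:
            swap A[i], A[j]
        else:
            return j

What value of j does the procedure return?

pivot=14
j stops at 4 (9), i stops at 0 (14); swap ⇒ [9,5,17,10,14,19,15]
j stops at 3 (10), i stops at 2 (17); swap ⇒ [9,5,10,17,14,19,15]
j stops at 2, i stops at 3; i≥j ⇒ return 2. A=[9,5,10,17,14,19,15]

2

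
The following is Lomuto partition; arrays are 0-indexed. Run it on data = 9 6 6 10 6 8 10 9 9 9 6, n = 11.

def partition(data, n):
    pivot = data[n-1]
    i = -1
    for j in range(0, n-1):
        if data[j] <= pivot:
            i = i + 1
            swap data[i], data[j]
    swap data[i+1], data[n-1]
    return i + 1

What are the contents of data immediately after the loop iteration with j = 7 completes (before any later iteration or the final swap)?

6 6 6 10 9 8 10 9 9 9 6

pivot = data[10] = 6; i = -1
j=0: data[0]=9 > 6 → no swap
j=1: data[1]=6 ≤ 6 → i=0, swap data[0],data[1] → 6 9 6 10 6 8 10 9 9 9 6
j=2: data[2]=6 ≤ 6 → i=1, swap data[1],data[2] → 6 6 9 10 6 8 10 9 9 9 6
j=3: data[3]=10 > 6 → no swap
j=4: data[4]=6 ≤ 6 → i=2, swap data[2],data[4] → 6 6 6 10 9 8 10 9 9 9 6
j=5: data[5]=8 > 6 → no swap
j=6: data[6]=10 > 6 → no swap
j=7: data[7]=9 > 6 → no swap
(after j=7) data = 6 6 6 10 9 8 10 9 9 9 6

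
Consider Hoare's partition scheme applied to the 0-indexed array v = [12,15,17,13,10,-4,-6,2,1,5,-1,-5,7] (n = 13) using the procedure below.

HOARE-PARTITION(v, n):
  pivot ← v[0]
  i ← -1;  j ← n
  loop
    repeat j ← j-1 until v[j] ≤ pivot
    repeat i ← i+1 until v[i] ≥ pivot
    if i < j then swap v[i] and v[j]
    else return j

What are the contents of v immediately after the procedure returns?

pivot=12
j stops at 12 (7), i stops at 0 (12); swap ⇒ [7,15,17,13,10,-4,-6,2,1,5,-1,-5,12]
j stops at 11 (-5), i stops at 1 (15); swap ⇒ [7,-5,17,13,10,-4,-6,2,1,5,-1,15,12]
j stops at 10 (-1), i stops at 2 (17); swap ⇒ [7,-5,-1,13,10,-4,-6,2,1,5,17,15,12]
j stops at 9 (5), i stops at 3 (13); swap ⇒ [7,-5,-1,5,10,-4,-6,2,1,13,17,15,12]
j stops at 8, i stops at 9; i≥j ⇒ return 8. v=[7,-5,-1,5,10,-4,-6,2,1,13,17,15,12]

[7,-5,-1,5,10,-4,-6,2,1,13,17,15,12]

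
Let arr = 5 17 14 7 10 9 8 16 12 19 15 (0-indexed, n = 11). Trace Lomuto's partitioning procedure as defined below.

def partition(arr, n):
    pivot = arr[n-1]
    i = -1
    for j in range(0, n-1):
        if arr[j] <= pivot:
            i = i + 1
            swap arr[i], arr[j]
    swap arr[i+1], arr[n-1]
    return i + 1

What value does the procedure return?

pivot = arr[10] = 15; i = -1
j=0: arr[0]=5 ≤ 15 → i=0, swap arr[0],arr[0] (no change) → 5 17 14 7 10 9 8 16 12 19 15
j=1: arr[1]=17 > 15 → no swap
j=2: arr[2]=14 ≤ 15 → i=1, swap arr[1],arr[2] → 5 14 17 7 10 9 8 16 12 19 15
j=3: arr[3]=7 ≤ 15 → i=2, swap arr[2],arr[3] → 5 14 7 17 10 9 8 16 12 19 15
j=4: arr[4]=10 ≤ 15 → i=3, swap arr[3],arr[4] → 5 14 7 10 17 9 8 16 12 19 15
j=5: arr[5]=9 ≤ 15 → i=4, swap arr[4],arr[5] → 5 14 7 10 9 17 8 16 12 19 15
j=6: arr[6]=8 ≤ 15 → i=5, swap arr[5],arr[6] → 5 14 7 10 9 8 17 16 12 19 15
j=7: arr[7]=16 > 15 → no swap
j=8: arr[8]=12 ≤ 15 → i=6, swap arr[6],arr[8] → 5 14 7 10 9 8 12 16 17 19 15
j=9: arr[9]=19 > 15 → no swap
final swap arr[7],arr[10] → 5 14 7 10 9 8 12 15 17 19 16; return 7

7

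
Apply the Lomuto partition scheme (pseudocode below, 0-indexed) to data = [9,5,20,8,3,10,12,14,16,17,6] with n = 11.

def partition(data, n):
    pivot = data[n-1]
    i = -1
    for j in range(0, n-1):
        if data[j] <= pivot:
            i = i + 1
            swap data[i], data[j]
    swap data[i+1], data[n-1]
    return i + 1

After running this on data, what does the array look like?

[5,3,6,8,9,10,12,14,16,17,20]

pivot=6, i=-1
j=0: 9>6, skip
j=1: 5≤6, i=0, swap(0,1) ⇒ [5,9,20,8,3,10,12,14,16,17,6]
j=2: 20>6, skip
j=3: 8>6, skip
j=4: 3≤6, i=1, swap(1,4) ⇒ [5,3,20,8,9,10,12,14,16,17,6]
j=5: 10>6, skip
j=6: 12>6, skip
j=7: 14>6, skip
j=8: 16>6, skip
j=9: 17>6, skip
swap(2,10) ⇒ [5,3,6,8,9,10,12,14,16,17,20]; return 2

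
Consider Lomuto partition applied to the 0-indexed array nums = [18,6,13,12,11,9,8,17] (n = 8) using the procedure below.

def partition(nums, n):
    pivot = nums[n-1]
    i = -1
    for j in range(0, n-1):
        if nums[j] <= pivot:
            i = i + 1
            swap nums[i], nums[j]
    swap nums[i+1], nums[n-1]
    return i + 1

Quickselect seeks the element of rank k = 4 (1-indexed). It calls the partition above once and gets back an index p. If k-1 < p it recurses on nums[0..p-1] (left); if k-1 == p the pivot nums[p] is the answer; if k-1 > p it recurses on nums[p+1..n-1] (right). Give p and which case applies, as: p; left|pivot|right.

pivot=17, i=-1
j=0: 18>17, skip
j=1: 6≤17, i=0, swap(0,1) ⇒ [6,18,13,12,11,9,8,17]
j=2: 13≤17, i=1, swap(1,2) ⇒ [6,13,18,12,11,9,8,17]
j=3: 12≤17, i=2, swap(2,3) ⇒ [6,13,12,18,11,9,8,17]
j=4: 11≤17, i=3, swap(3,4) ⇒ [6,13,12,11,18,9,8,17]
j=5: 9≤17, i=4, swap(4,5) ⇒ [6,13,12,11,9,18,8,17]
j=6: 8≤17, i=5, swap(5,6) ⇒ [6,13,12,11,9,8,18,17]
swap(6,7) ⇒ [6,13,12,11,9,8,17,18]; return 6
p = 6; k-1 = 3 < 6 ⇒ left

6; left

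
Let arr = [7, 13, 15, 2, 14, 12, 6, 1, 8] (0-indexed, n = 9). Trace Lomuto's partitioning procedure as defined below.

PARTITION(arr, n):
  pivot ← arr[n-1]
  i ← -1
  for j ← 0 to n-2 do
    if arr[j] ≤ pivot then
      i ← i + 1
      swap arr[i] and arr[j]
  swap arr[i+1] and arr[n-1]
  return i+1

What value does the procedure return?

pivot=8, i=-1
j=0: 7≤8, i=0, swap(0,0) ⇒ [7, 13, 15, 2, 14, 12, 6, 1, 8]
j=1: 13>8, skip
j=2: 15>8, skip
j=3: 2≤8, i=1, swap(1,3) ⇒ [7, 2, 15, 13, 14, 12, 6, 1, 8]
j=4: 14>8, skip
j=5: 12>8, skip
j=6: 6≤8, i=2, swap(2,6) ⇒ [7, 2, 6, 13, 14, 12, 15, 1, 8]
j=7: 1≤8, i=3, swap(3,7) ⇒ [7, 2, 6, 1, 14, 12, 15, 13, 8]
swap(4,8) ⇒ [7, 2, 6, 1, 8, 12, 15, 13, 14]; return 4

4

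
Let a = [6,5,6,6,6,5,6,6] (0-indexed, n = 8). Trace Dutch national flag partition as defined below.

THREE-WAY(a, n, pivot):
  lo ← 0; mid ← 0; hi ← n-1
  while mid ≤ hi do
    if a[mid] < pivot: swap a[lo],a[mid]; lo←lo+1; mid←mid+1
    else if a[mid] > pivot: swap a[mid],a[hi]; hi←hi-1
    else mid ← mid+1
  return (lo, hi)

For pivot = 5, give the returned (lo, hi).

(0, 1)

pivot = 5; lo=0, mid=0, hi=7
a[mid]=6>5: swap a[0],a[7]; hi=6 → [6,5,6,6,6,5,6,6]
a[mid]=6>5: swap a[0],a[6]; hi=5 → [6,5,6,6,6,5,6,6]
a[mid]=6>5: swap a[0],a[5]; hi=4 → [5,5,6,6,6,6,6,6]
a[mid]=5=5: mid=1
a[mid]=5=5: mid=2
a[mid]=6>5: swap a[2],a[4]; hi=3 → [5,5,6,6,6,6,6,6]
a[mid]=6>5: swap a[2],a[3]; hi=2 → [5,5,6,6,6,6,6,6]
a[mid]=6>5: swap a[2],a[2]; hi=1 → [5,5,6,6,6,6,6,6]
end: lo=0, hi=1; a = [5,5,6,6,6,6,6,6]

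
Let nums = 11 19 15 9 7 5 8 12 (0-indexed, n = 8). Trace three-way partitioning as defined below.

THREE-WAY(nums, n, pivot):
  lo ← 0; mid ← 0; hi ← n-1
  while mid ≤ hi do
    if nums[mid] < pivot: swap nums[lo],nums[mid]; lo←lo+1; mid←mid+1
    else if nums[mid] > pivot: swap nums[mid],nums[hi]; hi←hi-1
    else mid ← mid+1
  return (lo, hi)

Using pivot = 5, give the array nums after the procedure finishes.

pivot = 5; lo=0, mid=0, hi=7
nums[mid]=11>5: swap nums[0],nums[7]; hi=6 → 12 19 15 9 7 5 8 11
nums[mid]=12>5: swap nums[0],nums[6]; hi=5 → 8 19 15 9 7 5 12 11
nums[mid]=8>5: swap nums[0],nums[5]; hi=4 → 5 19 15 9 7 8 12 11
nums[mid]=5=5: mid=1
nums[mid]=19>5: swap nums[1],nums[4]; hi=3 → 5 7 15 9 19 8 12 11
nums[mid]=7>5: swap nums[1],nums[3]; hi=2 → 5 9 15 7 19 8 12 11
nums[mid]=9>5: swap nums[1],nums[2]; hi=1 → 5 15 9 7 19 8 12 11
nums[mid]=15>5: swap nums[1],nums[1]; hi=0 → 5 15 9 7 19 8 12 11
end: lo=0, hi=0; nums = 5 15 9 7 19 8 12 11

5 15 9 7 19 8 12 11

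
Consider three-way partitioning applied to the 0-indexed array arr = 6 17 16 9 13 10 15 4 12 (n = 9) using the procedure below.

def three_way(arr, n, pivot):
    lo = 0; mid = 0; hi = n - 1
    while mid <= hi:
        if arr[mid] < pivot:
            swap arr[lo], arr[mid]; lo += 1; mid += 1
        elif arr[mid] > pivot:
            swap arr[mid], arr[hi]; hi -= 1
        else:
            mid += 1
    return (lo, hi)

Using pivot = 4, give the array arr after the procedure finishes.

lo=0 mid=0 hi=8
6>4: swap(0,8), hi=7 ⇒ 12 17 16 9 13 10 15 4 6
12>4: swap(0,7), hi=6 ⇒ 4 17 16 9 13 10 15 12 6
4=4: mid=1
17>4: swap(1,6), hi=5 ⇒ 4 15 16 9 13 10 17 12 6
15>4: swap(1,5), hi=4 ⇒ 4 10 16 9 13 15 17 12 6
10>4: swap(1,4), hi=3 ⇒ 4 13 16 9 10 15 17 12 6
13>4: swap(1,3), hi=2 ⇒ 4 9 16 13 10 15 17 12 6
9>4: swap(1,2), hi=1 ⇒ 4 16 9 13 10 15 17 12 6
16>4: swap(1,1), hi=0 ⇒ 4 16 9 13 10 15 17 12 6
done. lo=0 hi=0; arr=4 16 9 13 10 15 17 12 6

4 16 9 13 10 15 17 12 6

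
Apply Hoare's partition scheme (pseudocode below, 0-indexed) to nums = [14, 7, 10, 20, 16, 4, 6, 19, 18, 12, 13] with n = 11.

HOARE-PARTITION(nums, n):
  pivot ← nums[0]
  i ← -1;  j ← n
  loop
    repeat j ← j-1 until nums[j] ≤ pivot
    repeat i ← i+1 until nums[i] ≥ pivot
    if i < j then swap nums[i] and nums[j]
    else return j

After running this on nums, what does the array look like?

pivot = nums[0] = 14; i = -1, j = 11
j→10 (nums[10]=13≤14), i→0 (nums[0]=14≥14); i<j, swap → [13, 7, 10, 20, 16, 4, 6, 19, 18, 12, 14]
j→9 (nums[9]=12≤14), i→3 (nums[3]=20≥14); i<j, swap → [13, 7, 10, 12, 16, 4, 6, 19, 18, 20, 14]
j→6 (nums[6]=6≤14), i→4 (nums[4]=16≥14); i<j, swap → [13, 7, 10, 12, 6, 4, 16, 19, 18, 20, 14]
j→5, i→6; i≥j, return j=5. nums = [13, 7, 10, 12, 6, 4, 16, 19, 18, 20, 14]

[13, 7, 10, 12, 6, 4, 16, 19, 18, 20, 14]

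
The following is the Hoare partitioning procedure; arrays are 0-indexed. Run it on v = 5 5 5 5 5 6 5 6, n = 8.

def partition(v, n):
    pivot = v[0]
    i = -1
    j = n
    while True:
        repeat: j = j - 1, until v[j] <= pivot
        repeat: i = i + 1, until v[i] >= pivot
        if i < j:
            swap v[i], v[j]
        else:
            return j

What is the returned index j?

2

pivot=5
j stops at 6 (5), i stops at 0 (5); swap ⇒ 5 5 5 5 5 6 5 6
j stops at 4 (5), i stops at 1 (5); swap ⇒ 5 5 5 5 5 6 5 6
j stops at 3 (5), i stops at 2 (5); swap ⇒ 5 5 5 5 5 6 5 6
j stops at 2, i stops at 3; i≥j ⇒ return 2. v=5 5 5 5 5 6 5 6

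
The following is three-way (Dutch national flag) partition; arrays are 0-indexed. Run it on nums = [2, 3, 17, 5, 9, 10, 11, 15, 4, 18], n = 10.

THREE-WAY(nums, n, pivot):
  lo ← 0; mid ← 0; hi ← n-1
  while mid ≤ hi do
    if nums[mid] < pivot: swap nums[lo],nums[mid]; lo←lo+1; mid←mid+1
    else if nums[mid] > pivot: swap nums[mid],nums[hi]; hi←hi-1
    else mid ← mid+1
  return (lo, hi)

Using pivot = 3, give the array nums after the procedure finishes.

[2, 3, 5, 9, 10, 11, 15, 4, 18, 17]

pivot = 3; lo=0, mid=0, hi=9
nums[mid]=2<3: swap nums[0],nums[0]; lo=1,mid=1 → [2, 3, 17, 5, 9, 10, 11, 15, 4, 18]
nums[mid]=3=3: mid=2
nums[mid]=17>3: swap nums[2],nums[9]; hi=8 → [2, 3, 18, 5, 9, 10, 11, 15, 4, 17]
nums[mid]=18>3: swap nums[2],nums[8]; hi=7 → [2, 3, 4, 5, 9, 10, 11, 15, 18, 17]
nums[mid]=4>3: swap nums[2],nums[7]; hi=6 → [2, 3, 15, 5, 9, 10, 11, 4, 18, 17]
nums[mid]=15>3: swap nums[2],nums[6]; hi=5 → [2, 3, 11, 5, 9, 10, 15, 4, 18, 17]
nums[mid]=11>3: swap nums[2],nums[5]; hi=4 → [2, 3, 10, 5, 9, 11, 15, 4, 18, 17]
nums[mid]=10>3: swap nums[2],nums[4]; hi=3 → [2, 3, 9, 5, 10, 11, 15, 4, 18, 17]
nums[mid]=9>3: swap nums[2],nums[3]; hi=2 → [2, 3, 5, 9, 10, 11, 15, 4, 18, 17]
nums[mid]=5>3: swap nums[2],nums[2]; hi=1 → [2, 3, 5, 9, 10, 11, 15, 4, 18, 17]
end: lo=1, hi=1; nums = [2, 3, 5, 9, 10, 11, 15, 4, 18, 17]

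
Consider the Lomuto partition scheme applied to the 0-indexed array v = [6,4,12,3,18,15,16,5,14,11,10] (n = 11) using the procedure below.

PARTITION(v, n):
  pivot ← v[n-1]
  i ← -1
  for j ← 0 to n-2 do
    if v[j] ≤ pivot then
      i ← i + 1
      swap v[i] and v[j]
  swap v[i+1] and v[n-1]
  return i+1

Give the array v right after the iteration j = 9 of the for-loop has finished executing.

pivot=10, i=-1
j=0: 6≤10, i=0, swap(0,0) ⇒ [6,4,12,3,18,15,16,5,14,11,10]
j=1: 4≤10, i=1, swap(1,1) ⇒ [6,4,12,3,18,15,16,5,14,11,10]
j=2: 12>10, skip
j=3: 3≤10, i=2, swap(2,3) ⇒ [6,4,3,12,18,15,16,5,14,11,10]
j=4: 18>10, skip
j=5: 15>10, skip
j=6: 16>10, skip
j=7: 5≤10, i=3, swap(3,7) ⇒ [6,4,3,5,18,15,16,12,14,11,10]
j=8: 14>10, skip
j=9: 11>10, skip
(after j=9) v = [6,4,3,5,18,15,16,12,14,11,10]

[6,4,3,5,18,15,16,12,14,11,10]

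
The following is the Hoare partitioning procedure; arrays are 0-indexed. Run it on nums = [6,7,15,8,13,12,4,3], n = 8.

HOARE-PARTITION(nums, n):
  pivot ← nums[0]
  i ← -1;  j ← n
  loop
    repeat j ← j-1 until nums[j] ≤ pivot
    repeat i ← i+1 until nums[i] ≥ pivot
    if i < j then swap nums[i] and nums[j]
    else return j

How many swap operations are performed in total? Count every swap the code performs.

2

pivot=6
j stops at 7 (3), i stops at 0 (6); swap ⇒ [3,7,15,8,13,12,4,6]
j stops at 6 (4), i stops at 1 (7); swap ⇒ [3,4,15,8,13,12,7,6]
j stops at 1, i stops at 2; i≥j ⇒ return 1. nums=[3,4,15,8,13,12,7,6]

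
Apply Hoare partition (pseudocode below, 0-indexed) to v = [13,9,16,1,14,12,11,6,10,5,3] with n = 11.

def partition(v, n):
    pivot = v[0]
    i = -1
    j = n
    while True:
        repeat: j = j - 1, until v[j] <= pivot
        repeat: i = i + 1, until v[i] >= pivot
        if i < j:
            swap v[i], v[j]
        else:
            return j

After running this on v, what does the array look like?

[3,9,5,1,10,12,11,6,14,16,13]

pivot=13
j stops at 10 (3), i stops at 0 (13); swap ⇒ [3,9,16,1,14,12,11,6,10,5,13]
j stops at 9 (5), i stops at 2 (16); swap ⇒ [3,9,5,1,14,12,11,6,10,16,13]
j stops at 8 (10), i stops at 4 (14); swap ⇒ [3,9,5,1,10,12,11,6,14,16,13]
j stops at 7, i stops at 8; i≥j ⇒ return 7. v=[3,9,5,1,10,12,11,6,14,16,13]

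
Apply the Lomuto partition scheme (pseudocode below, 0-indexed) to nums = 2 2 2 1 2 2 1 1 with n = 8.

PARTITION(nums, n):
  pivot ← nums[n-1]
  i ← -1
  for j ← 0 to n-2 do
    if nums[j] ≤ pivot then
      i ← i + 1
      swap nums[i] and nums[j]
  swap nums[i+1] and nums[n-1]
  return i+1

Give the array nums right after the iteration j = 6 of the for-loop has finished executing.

pivot=1, i=-1
j=0: 2>1, skip
j=1: 2>1, skip
j=2: 2>1, skip
j=3: 1≤1, i=0, swap(0,3) ⇒ 1 2 2 2 2 2 1 1
j=4: 2>1, skip
j=5: 2>1, skip
j=6: 1≤1, i=1, swap(1,6) ⇒ 1 1 2 2 2 2 2 1
(after j=6) nums = 1 1 2 2 2 2 2 1

1 1 2 2 2 2 2 1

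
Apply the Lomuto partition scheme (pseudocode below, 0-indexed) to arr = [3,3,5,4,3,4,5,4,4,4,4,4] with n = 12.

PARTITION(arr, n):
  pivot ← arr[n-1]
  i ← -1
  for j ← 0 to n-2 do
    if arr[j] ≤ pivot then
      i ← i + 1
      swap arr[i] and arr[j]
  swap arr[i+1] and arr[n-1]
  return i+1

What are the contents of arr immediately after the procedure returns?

[3,3,4,3,4,4,4,4,4,4,5,5]

pivot=4, i=-1
j=0: 3≤4, i=0, swap(0,0) ⇒ [3,3,5,4,3,4,5,4,4,4,4,4]
j=1: 3≤4, i=1, swap(1,1) ⇒ [3,3,5,4,3,4,5,4,4,4,4,4]
j=2: 5>4, skip
j=3: 4≤4, i=2, swap(2,3) ⇒ [3,3,4,5,3,4,5,4,4,4,4,4]
j=4: 3≤4, i=3, swap(3,4) ⇒ [3,3,4,3,5,4,5,4,4,4,4,4]
j=5: 4≤4, i=4, swap(4,5) ⇒ [3,3,4,3,4,5,5,4,4,4,4,4]
j=6: 5>4, skip
j=7: 4≤4, i=5, swap(5,7) ⇒ [3,3,4,3,4,4,5,5,4,4,4,4]
j=8: 4≤4, i=6, swap(6,8) ⇒ [3,3,4,3,4,4,4,5,5,4,4,4]
j=9: 4≤4, i=7, swap(7,9) ⇒ [3,3,4,3,4,4,4,4,5,5,4,4]
j=10: 4≤4, i=8, swap(8,10) ⇒ [3,3,4,3,4,4,4,4,4,5,5,4]
swap(9,11) ⇒ [3,3,4,3,4,4,4,4,4,4,5,5]; return 9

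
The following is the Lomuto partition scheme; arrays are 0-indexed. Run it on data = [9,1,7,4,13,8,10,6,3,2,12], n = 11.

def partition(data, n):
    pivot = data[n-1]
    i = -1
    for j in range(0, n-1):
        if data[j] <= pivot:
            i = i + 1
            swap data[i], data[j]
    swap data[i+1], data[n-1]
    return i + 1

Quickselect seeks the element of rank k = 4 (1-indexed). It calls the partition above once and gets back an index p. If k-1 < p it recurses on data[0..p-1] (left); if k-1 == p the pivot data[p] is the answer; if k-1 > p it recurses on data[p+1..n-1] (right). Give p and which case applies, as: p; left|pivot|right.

pivot = data[10] = 12; i = -1
j=0: data[0]=9 ≤ 12 → i=0, swap data[0],data[0] (no change) → [9,1,7,4,13,8,10,6,3,2,12]
j=1: data[1]=1 ≤ 12 → i=1, swap data[1],data[1] (no change) → [9,1,7,4,13,8,10,6,3,2,12]
j=2: data[2]=7 ≤ 12 → i=2, swap data[2],data[2] (no change) → [9,1,7,4,13,8,10,6,3,2,12]
j=3: data[3]=4 ≤ 12 → i=3, swap data[3],data[3] (no change) → [9,1,7,4,13,8,10,6,3,2,12]
j=4: data[4]=13 > 12 → no swap
j=5: data[5]=8 ≤ 12 → i=4, swap data[4],data[5] → [9,1,7,4,8,13,10,6,3,2,12]
j=6: data[6]=10 ≤ 12 → i=5, swap data[5],data[6] → [9,1,7,4,8,10,13,6,3,2,12]
j=7: data[7]=6 ≤ 12 → i=6, swap data[6],data[7] → [9,1,7,4,8,10,6,13,3,2,12]
j=8: data[8]=3 ≤ 12 → i=7, swap data[7],data[8] → [9,1,7,4,8,10,6,3,13,2,12]
j=9: data[9]=2 ≤ 12 → i=8, swap data[8],data[9] → [9,1,7,4,8,10,6,3,2,13,12]
final swap data[9],data[10] → [9,1,7,4,8,10,6,3,2,12,13]; return 9
p = 9; k-1 = 3 < 9 ⇒ left

9; left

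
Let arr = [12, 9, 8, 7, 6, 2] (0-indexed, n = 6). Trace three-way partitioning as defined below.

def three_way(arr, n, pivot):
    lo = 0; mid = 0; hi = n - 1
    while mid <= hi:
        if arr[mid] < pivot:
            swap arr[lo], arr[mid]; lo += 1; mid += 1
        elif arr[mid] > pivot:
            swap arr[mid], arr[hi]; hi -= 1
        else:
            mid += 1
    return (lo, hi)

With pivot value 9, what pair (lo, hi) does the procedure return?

(4, 4)

lo=0 mid=0 hi=5
12>9: swap(0,5), hi=4 ⇒ [2, 9, 8, 7, 6, 12]
2<9: swap(0,0), lo=1 mid=1 ⇒ [2, 9, 8, 7, 6, 12]
9=9: mid=2
8<9: swap(1,2), lo=2 mid=3 ⇒ [2, 8, 9, 7, 6, 12]
7<9: swap(2,3), lo=3 mid=4 ⇒ [2, 8, 7, 9, 6, 12]
6<9: swap(3,4), lo=4 mid=5 ⇒ [2, 8, 7, 6, 9, 12]
done. lo=4 hi=4; arr=[2, 8, 7, 6, 9, 12]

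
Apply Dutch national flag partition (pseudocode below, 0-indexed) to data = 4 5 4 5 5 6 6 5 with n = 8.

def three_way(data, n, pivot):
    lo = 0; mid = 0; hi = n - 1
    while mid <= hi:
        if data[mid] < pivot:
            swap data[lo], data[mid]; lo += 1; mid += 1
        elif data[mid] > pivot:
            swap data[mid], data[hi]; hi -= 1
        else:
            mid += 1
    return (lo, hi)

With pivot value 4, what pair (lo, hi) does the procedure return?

(0, 1)

pivot = 4; lo=0, mid=0, hi=7
data[mid]=4=4: mid=1
data[mid]=5>4: swap data[1],data[7]; hi=6 → 4 5 4 5 5 6 6 5
data[mid]=5>4: swap data[1],data[6]; hi=5 → 4 6 4 5 5 6 5 5
data[mid]=6>4: swap data[1],data[5]; hi=4 → 4 6 4 5 5 6 5 5
data[mid]=6>4: swap data[1],data[4]; hi=3 → 4 5 4 5 6 6 5 5
data[mid]=5>4: swap data[1],data[3]; hi=2 → 4 5 4 5 6 6 5 5
data[mid]=5>4: swap data[1],data[2]; hi=1 → 4 4 5 5 6 6 5 5
data[mid]=4=4: mid=2
end: lo=0, hi=1; data = 4 4 5 5 6 6 5 5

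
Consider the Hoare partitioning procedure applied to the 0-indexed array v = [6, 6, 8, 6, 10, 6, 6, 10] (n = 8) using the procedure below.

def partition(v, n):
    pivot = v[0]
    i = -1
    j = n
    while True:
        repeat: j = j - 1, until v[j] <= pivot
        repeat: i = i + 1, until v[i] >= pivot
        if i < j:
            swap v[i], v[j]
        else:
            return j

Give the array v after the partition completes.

[6, 6, 6, 8, 10, 6, 6, 10]

pivot = v[0] = 6; i = -1, j = 8
j→6 (v[6]=6≤6), i→0 (v[0]=6≥6); i<j, swap → [6, 6, 8, 6, 10, 6, 6, 10]
j→5 (v[5]=6≤6), i→1 (v[1]=6≥6); i<j, swap → [6, 6, 8, 6, 10, 6, 6, 10]
j→3 (v[3]=6≤6), i→2 (v[2]=8≥6); i<j, swap → [6, 6, 6, 8, 10, 6, 6, 10]
j→2, i→3; i≥j, return j=2. v = [6, 6, 6, 8, 10, 6, 6, 10]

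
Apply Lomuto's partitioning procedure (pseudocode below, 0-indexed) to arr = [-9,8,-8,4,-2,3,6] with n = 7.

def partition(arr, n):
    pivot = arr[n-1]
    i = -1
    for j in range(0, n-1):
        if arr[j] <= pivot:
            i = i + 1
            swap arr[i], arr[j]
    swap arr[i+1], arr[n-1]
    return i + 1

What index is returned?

5

pivot=6, i=-1
j=0: -9≤6, i=0, swap(0,0) ⇒ [-9,8,-8,4,-2,3,6]
j=1: 8>6, skip
j=2: -8≤6, i=1, swap(1,2) ⇒ [-9,-8,8,4,-2,3,6]
j=3: 4≤6, i=2, swap(2,3) ⇒ [-9,-8,4,8,-2,3,6]
j=4: -2≤6, i=3, swap(3,4) ⇒ [-9,-8,4,-2,8,3,6]
j=5: 3≤6, i=4, swap(4,5) ⇒ [-9,-8,4,-2,3,8,6]
swap(5,6) ⇒ [-9,-8,4,-2,3,6,8]; return 5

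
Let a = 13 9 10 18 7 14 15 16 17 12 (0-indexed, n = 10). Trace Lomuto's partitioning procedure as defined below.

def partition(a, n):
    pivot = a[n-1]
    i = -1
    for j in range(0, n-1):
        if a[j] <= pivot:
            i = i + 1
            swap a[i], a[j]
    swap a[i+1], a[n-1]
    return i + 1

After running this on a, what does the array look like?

pivot = a[9] = 12; i = -1
j=0: a[0]=13 > 12 → no swap
j=1: a[1]=9 ≤ 12 → i=0, swap a[0],a[1] → 9 13 10 18 7 14 15 16 17 12
j=2: a[2]=10 ≤ 12 → i=1, swap a[1],a[2] → 9 10 13 18 7 14 15 16 17 12
j=3: a[3]=18 > 12 → no swap
j=4: a[4]=7 ≤ 12 → i=2, swap a[2],a[4] → 9 10 7 18 13 14 15 16 17 12
j=5: a[5]=14 > 12 → no swap
j=6: a[6]=15 > 12 → no swap
j=7: a[7]=16 > 12 → no swap
j=8: a[8]=17 > 12 → no swap
final swap a[3],a[9] → 9 10 7 12 13 14 15 16 17 18; return 3

9 10 7 12 13 14 15 16 17 18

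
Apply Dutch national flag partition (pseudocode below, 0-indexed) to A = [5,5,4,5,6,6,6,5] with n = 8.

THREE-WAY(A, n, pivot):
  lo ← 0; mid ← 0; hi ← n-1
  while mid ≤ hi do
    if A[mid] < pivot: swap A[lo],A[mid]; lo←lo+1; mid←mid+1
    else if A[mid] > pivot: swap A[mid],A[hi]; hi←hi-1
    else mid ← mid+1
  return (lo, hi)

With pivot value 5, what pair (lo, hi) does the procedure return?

(1, 4)

pivot = 5; lo=0, mid=0, hi=7
A[mid]=5=5: mid=1
A[mid]=5=5: mid=2
A[mid]=4<5: swap A[0],A[2]; lo=1,mid=3 → [4,5,5,5,6,6,6,5]
A[mid]=5=5: mid=4
A[mid]=6>5: swap A[4],A[7]; hi=6 → [4,5,5,5,5,6,6,6]
A[mid]=5=5: mid=5
A[mid]=6>5: swap A[5],A[6]; hi=5 → [4,5,5,5,5,6,6,6]
A[mid]=6>5: swap A[5],A[5]; hi=4 → [4,5,5,5,5,6,6,6]
end: lo=1, hi=4; A = [4,5,5,5,5,6,6,6]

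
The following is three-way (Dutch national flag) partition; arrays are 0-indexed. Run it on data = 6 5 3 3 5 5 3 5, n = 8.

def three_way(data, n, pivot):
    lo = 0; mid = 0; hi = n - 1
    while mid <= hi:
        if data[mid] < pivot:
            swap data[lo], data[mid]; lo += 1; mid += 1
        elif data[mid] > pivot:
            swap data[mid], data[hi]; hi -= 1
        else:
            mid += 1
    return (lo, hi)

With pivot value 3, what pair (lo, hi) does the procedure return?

(0, 2)

pivot = 3; lo=0, mid=0, hi=7
data[mid]=6>3: swap data[0],data[7]; hi=6 → 5 5 3 3 5 5 3 6
data[mid]=5>3: swap data[0],data[6]; hi=5 → 3 5 3 3 5 5 5 6
data[mid]=3=3: mid=1
data[mid]=5>3: swap data[1],data[5]; hi=4 → 3 5 3 3 5 5 5 6
data[mid]=5>3: swap data[1],data[4]; hi=3 → 3 5 3 3 5 5 5 6
data[mid]=5>3: swap data[1],data[3]; hi=2 → 3 3 3 5 5 5 5 6
data[mid]=3=3: mid=2
data[mid]=3=3: mid=3
end: lo=0, hi=2; data = 3 3 3 5 5 5 5 6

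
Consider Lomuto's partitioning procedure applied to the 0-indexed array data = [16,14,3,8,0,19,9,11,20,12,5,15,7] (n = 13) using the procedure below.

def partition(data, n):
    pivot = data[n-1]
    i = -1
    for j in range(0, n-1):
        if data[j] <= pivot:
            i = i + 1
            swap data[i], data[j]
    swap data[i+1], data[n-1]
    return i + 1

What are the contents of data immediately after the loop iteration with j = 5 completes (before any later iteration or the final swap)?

[3,0,16,8,14,19,9,11,20,12,5,15,7]

pivot = data[12] = 7; i = -1
j=0: data[0]=16 > 7 → no swap
j=1: data[1]=14 > 7 → no swap
j=2: data[2]=3 ≤ 7 → i=0, swap data[0],data[2] → [3,14,16,8,0,19,9,11,20,12,5,15,7]
j=3: data[3]=8 > 7 → no swap
j=4: data[4]=0 ≤ 7 → i=1, swap data[1],data[4] → [3,0,16,8,14,19,9,11,20,12,5,15,7]
j=5: data[5]=19 > 7 → no swap
(after j=5) data = [3,0,16,8,14,19,9,11,20,12,5,15,7]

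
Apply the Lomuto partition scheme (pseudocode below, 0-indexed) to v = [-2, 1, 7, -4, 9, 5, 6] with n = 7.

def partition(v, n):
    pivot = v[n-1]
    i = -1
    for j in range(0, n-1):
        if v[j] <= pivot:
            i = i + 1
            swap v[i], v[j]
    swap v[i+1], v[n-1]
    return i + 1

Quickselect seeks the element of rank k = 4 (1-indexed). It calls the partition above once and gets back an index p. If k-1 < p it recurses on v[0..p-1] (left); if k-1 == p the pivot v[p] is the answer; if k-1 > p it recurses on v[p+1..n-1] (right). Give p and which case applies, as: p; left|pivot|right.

pivot=6, i=-1
j=0: -2≤6, i=0, swap(0,0) ⇒ [-2, 1, 7, -4, 9, 5, 6]
j=1: 1≤6, i=1, swap(1,1) ⇒ [-2, 1, 7, -4, 9, 5, 6]
j=2: 7>6, skip
j=3: -4≤6, i=2, swap(2,3) ⇒ [-2, 1, -4, 7, 9, 5, 6]
j=4: 9>6, skip
j=5: 5≤6, i=3, swap(3,5) ⇒ [-2, 1, -4, 5, 9, 7, 6]
swap(4,6) ⇒ [-2, 1, -4, 5, 6, 7, 9]; return 4
p = 4; k-1 = 3 < 4 ⇒ left

4; left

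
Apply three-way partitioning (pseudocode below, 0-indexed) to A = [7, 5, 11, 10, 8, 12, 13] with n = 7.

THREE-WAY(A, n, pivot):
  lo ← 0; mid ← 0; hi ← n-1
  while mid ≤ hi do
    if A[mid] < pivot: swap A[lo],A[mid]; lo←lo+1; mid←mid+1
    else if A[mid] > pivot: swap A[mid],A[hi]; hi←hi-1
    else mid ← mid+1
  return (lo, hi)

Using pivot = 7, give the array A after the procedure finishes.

pivot = 7; lo=0, mid=0, hi=6
A[mid]=7=7: mid=1
A[mid]=5<7: swap A[0],A[1]; lo=1,mid=2 → [5, 7, 11, 10, 8, 12, 13]
A[mid]=11>7: swap A[2],A[6]; hi=5 → [5, 7, 13, 10, 8, 12, 11]
A[mid]=13>7: swap A[2],A[5]; hi=4 → [5, 7, 12, 10, 8, 13, 11]
A[mid]=12>7: swap A[2],A[4]; hi=3 → [5, 7, 8, 10, 12, 13, 11]
A[mid]=8>7: swap A[2],A[3]; hi=2 → [5, 7, 10, 8, 12, 13, 11]
A[mid]=10>7: swap A[2],A[2]; hi=1 → [5, 7, 10, 8, 12, 13, 11]
end: lo=1, hi=1; A = [5, 7, 10, 8, 12, 13, 11]

[5, 7, 10, 8, 12, 13, 11]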